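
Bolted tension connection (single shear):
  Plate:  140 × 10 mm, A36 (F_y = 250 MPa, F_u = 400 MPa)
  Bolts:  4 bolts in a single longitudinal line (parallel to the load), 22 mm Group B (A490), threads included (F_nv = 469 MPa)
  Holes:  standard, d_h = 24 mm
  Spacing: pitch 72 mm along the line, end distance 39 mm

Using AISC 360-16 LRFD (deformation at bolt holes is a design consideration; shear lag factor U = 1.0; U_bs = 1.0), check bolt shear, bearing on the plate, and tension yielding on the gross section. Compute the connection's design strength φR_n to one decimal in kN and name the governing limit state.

Bolt shear: A_b = π(22)²/4 = 380.13 mm². φR_n = 0.75 × 469 × 380.13 × 4 × 1 = 534.8 kN.
Bearing (10 mm plate, F_u = 400 MPa): end bolts L_c = 39 − 24/2 = 27, R_n = min(1.2×27×10×400, 2.4×22×10×400) = 129.6 kN/bolt; interior L_c = 72 − 24 = 48, R_n = 211.2 kN/bolt. φR_n = 0.75 × (1×129.6 + 3×211.2) = 572.4 kN.
Tension yield (gross): A_g = 140×10 = 1400 mm². φR_n = 0.90 × 250 × 1400 = 315.0 kN.
Governing: min(534.8, 572.4, 315.0) = 315.0 kN → gross-section yield.

315.0 kN (gross-section yield governs)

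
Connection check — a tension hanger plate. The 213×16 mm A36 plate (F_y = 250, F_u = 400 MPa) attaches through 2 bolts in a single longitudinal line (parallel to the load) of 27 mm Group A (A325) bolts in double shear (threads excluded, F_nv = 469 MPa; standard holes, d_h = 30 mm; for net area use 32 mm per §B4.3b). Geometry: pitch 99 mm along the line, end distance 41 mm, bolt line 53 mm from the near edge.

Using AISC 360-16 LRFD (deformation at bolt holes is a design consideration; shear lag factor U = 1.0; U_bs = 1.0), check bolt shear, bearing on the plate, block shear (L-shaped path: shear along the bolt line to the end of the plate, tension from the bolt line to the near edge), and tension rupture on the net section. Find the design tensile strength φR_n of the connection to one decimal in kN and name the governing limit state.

429.6 kN (block shear governs)

Bolt shear: A_b = π(27)²/4 = 572.56 mm². φR_n = 0.75 × 469 × 572.56 × 2 × 2 = 805.6 kN.
Bearing (16 mm plate, F_u = 400 MPa): end bolts L_c = 41 − 30/2 = 26, R_n = min(1.2×26×16×400, 2.4×27×16×400) = 199.68 kN/bolt; interior L_c = 99 − 30 = 69, R_n = 414.72 kN/bolt. φR_n = 0.75 × (1×199.68 + 1×414.72) = 460.8 kN.
Block shear: shear path 1×[41+1×99] = 1×140 mm, A_gv = 2240, A_nv = 1×(140 − 1.5×32)×16 = 1472 mm²; tension to near edge: (53 − 0.5×32)×16 = 592 mm². R_n = min(0.6×400×1472, 0.6×250×2240) + 1.0×400×592 = min(353.28, 336) + 236.8 = 572.8 kN. φR_n = 0.75 × 572.8 = 429.6 kN.
Tension rupture (net): A_n = (213 − 1×32)×16 = 2896 mm² (U = 1.0, A_e = A_n). φR_n = 0.75 × 400 × 2896 = 868.8 kN.
Governing: min(805.6, 460.8, 429.6, 868.8) = 429.6 kN → block shear.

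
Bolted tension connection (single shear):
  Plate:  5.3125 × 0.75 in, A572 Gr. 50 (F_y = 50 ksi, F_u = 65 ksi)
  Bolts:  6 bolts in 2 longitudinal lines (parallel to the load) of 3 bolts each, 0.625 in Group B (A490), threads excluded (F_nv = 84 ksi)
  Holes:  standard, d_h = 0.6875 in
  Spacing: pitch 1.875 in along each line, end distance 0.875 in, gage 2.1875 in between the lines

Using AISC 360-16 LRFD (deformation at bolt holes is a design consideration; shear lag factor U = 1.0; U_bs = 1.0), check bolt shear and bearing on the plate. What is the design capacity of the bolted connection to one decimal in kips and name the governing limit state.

Bolt shear: A_b = π(0.625)²/4 = 0.3068 in². φR_n = 0.75 × 84 × 0.3068 × 6 × 1 = 116.0 kips.
Bearing (0.75 in plate, F_u = 65 ksi): end bolts L_c = 0.875 − 0.6875/2 = 0.53125, R_n = min(1.2×0.53125×0.75×65, 2.4×0.625×0.75×65) = 31.078 kips/bolt; interior L_c = 1.875 − 0.6875 = 1.1875, R_n = 69.469 kips/bolt. φR_n = 0.75 × (2×31.078 + 4×69.469) = 255.0 kips.
Governing: min(116.0, 255.0) = 116.0 kips → bolt shear.

116.0 kips (bolt shear governs)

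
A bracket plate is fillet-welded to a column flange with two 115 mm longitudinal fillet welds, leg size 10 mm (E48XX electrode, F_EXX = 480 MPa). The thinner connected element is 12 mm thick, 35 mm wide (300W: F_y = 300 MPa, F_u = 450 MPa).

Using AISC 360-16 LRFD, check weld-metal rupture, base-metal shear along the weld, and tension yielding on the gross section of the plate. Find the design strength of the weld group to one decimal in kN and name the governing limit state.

Weld metal: throat = 0.707×10 = 7.07 mm, L = 2×115 = 230 mm. φR_n = 0.75 × 0.6 × 480 × 7.07 × 230 = 351.2 kN.
Base metal shear (12 mm plate): yield φR_n = 1.0×0.6×300×12×230 = 496.8 kN; rupture φR_n = 0.75×0.6×450×12×230 = 558.9 kN; take 496.8 kN (yield).
Tension yield (gross): A_g = 35×12 = 420 mm². φR_n = 0.90 × 300 × 420 = 113.4 kN.
Governing: min(351.2, 496.8, 113.4) = 113.4 kN → gross-section yield.

113.4 kN (gross-section yield governs)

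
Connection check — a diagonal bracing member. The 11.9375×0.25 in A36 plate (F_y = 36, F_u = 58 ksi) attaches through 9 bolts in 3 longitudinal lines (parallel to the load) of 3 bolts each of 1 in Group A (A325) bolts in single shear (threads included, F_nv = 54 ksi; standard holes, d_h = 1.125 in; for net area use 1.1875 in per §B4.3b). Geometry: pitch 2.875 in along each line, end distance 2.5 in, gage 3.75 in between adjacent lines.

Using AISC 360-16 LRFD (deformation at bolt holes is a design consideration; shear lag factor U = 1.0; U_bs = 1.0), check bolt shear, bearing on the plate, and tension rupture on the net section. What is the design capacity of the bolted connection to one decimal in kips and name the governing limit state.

91.1 kips (net-section rupture governs)

Bolt shear: A_b = π(1)²/4 = 0.7854 in². φR_n = 0.75 × 54 × 0.7854 × 9 × 1 = 286.3 kips.
Bearing (0.25 in plate, F_u = 58 ksi): end bolts L_c = 2.5 − 1.125/2 = 1.9375, R_n = min(1.2×1.9375×0.25×58, 2.4×1×0.25×58) = 33.713 kips/bolt; interior L_c = 2.875 − 1.125 = 1.75, R_n = 30.45 kips/bolt. φR_n = 0.75 × (3×33.713 + 6×30.45) = 212.9 kips.
Tension rupture (net): A_n = (11.9375 − 3×1.1875)×0.25 = 2.0938 in² (U = 1.0, A_e = A_n). φR_n = 0.75 × 58 × 2.0938 = 91.1 kips.
Governing: min(286.3, 212.9, 91.1) = 91.1 kips → net-section rupture.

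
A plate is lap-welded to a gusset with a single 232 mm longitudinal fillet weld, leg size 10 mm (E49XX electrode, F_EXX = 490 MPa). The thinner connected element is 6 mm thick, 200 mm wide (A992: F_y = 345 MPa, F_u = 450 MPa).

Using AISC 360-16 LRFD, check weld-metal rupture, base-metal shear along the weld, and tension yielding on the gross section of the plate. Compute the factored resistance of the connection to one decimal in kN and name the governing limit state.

281.9 kN (base-metal shear governs)

Weld metal: throat = 0.707×10 = 7.07 mm, L = 232 mm. φR_n = 0.75 × 0.6 × 490 × 7.07 × 232 = 361.7 kN.
Base metal shear (6 mm plate): yield φR_n = 1.0×0.6×345×6×232 = 288.1 kN; rupture φR_n = 0.75×0.6×450×6×232 = 281.9 kN; take 281.9 kN (rupture).
Tension yield (gross): A_g = 200×6 = 1200 mm². φR_n = 0.90 × 345 × 1200 = 372.6 kN.
Governing: min(361.7, 281.9, 372.6) = 281.9 kN → base-metal shear.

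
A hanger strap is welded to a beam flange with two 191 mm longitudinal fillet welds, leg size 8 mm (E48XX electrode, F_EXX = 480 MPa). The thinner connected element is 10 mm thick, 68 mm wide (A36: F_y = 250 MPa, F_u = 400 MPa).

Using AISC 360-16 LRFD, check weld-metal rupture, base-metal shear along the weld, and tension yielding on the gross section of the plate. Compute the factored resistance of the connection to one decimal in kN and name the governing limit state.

153.0 kN (gross-section yield governs)

Weld metal: throat = 0.707×8 = 5.656 mm, L = 2×191 = 382 mm. φR_n = 0.75 × 0.6 × 480 × 5.656 × 382 = 466.7 kN.
Base metal shear (10 mm plate): yield φR_n = 1.0×0.6×250×10×382 = 573.0 kN; rupture φR_n = 0.75×0.6×400×10×382 = 687.6 kN; take 573.0 kN (yield).
Tension yield (gross): A_g = 68×10 = 680 mm². φR_n = 0.90 × 250 × 680 = 153.0 kN.
Governing: min(466.7, 573.0, 153.0) = 153.0 kN → gross-section yield.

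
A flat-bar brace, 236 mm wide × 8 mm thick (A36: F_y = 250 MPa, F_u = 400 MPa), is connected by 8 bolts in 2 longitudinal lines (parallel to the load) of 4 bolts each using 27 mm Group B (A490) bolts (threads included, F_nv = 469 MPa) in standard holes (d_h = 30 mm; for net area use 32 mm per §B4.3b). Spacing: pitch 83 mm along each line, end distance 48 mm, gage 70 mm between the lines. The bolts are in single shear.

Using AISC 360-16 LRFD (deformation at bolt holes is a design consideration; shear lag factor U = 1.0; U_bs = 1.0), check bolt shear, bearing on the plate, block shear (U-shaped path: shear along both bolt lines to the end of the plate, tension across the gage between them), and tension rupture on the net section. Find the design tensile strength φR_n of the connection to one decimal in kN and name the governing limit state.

412.8 kN (net-section rupture governs)

Bolt shear: A_b = π(27)²/4 = 572.56 mm². φR_n = 0.75 × 469 × 572.56 × 8 × 1 = 1611.2 kN.
Bearing (8 mm plate, F_u = 400 MPa): end bolts L_c = 48 − 30/2 = 33, R_n = min(1.2×33×8×400, 2.4×27×8×400) = 126.72 kN/bolt; interior L_c = 83 − 30 = 53, R_n = 203.52 kN/bolt. φR_n = 0.75 × (2×126.72 + 6×203.52) = 1105.9 kN.
Block shear: shear path 2×[48+3×83] = 2×297 mm, A_gv = 4752, A_nv = 2×(297 − 3.5×32)×8 = 2960 mm²; tension across gage: (70 − 1×32)×8 = 304 mm². R_n = min(0.6×400×2960, 0.6×250×4752) + 1.0×400×304 = min(710.4, 712.8) + 121.6 = 832 kN. φR_n = 0.75 × 832 = 624.0 kN.
Tension rupture (net): A_n = (236 − 2×32)×8 = 1376 mm² (U = 1.0, A_e = A_n). φR_n = 0.75 × 400 × 1376 = 412.8 kN.
Governing: min(1611.2, 1105.9, 624.0, 412.8) = 412.8 kN → net-section rupture.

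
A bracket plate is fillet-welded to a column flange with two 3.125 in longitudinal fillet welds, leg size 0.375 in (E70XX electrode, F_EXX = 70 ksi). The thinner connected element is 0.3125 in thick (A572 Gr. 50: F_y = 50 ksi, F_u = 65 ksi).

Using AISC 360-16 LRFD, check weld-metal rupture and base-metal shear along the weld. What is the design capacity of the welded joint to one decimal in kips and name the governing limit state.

52.2 kips (weld metal governs)

Weld metal: throat = 0.707×0.375 = 0.26513 in, L = 2×3.125 = 6.25 in. φR_n = 0.75 × 0.6 × 70 × 0.26513 × 6.25 = 52.2 kips.
Base metal shear (0.3125 in plate): yield φR_n = 1.0×0.6×50×0.3125×6.25 = 58.6 kips; rupture φR_n = 0.75×0.6×65×0.3125×6.25 = 57.1 kips; take 57.1 kips (rupture).
Governing: min(52.2, 57.1) = 52.2 kips → weld metal.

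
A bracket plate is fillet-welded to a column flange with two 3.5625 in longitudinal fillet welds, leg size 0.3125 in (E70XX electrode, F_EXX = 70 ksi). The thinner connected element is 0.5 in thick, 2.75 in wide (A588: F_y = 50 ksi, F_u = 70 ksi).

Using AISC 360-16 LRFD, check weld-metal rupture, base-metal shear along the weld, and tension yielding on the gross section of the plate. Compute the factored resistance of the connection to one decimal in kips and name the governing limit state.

Weld metal: throat = 0.707×0.3125 = 0.22094 in, L = 2×3.5625 = 7.125 in. φR_n = 0.75 × 0.6 × 70 × 0.22094 × 7.125 = 49.6 kips.
Base metal shear (0.5 in plate): yield φR_n = 1.0×0.6×50×0.5×7.125 = 106.9 kips; rupture φR_n = 0.75×0.6×70×0.5×7.125 = 112.2 kips; take 106.9 kips (yield).
Tension yield (gross): A_g = 2.75×0.5 = 1.375 in². φR_n = 0.90 × 50 × 1.375 = 61.9 kips.
Governing: min(49.6, 106.9, 61.9) = 49.6 kips → weld metal.

49.6 kips (weld metal governs)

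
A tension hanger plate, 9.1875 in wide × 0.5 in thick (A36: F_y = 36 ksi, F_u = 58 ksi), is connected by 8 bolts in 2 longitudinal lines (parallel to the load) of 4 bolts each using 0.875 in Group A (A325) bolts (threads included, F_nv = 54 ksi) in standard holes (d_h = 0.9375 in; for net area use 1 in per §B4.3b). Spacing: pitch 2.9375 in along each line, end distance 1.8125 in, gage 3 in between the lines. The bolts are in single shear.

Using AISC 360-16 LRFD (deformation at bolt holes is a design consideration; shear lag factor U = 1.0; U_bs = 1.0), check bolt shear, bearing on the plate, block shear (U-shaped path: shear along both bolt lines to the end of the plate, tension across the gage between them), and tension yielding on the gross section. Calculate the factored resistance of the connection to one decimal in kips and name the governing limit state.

148.8 kips (gross-section yield governs)

Bolt shear: A_b = π(0.875)²/4 = 0.60132 in². φR_n = 0.75 × 54 × 0.60132 × 8 × 1 = 194.8 kips.
Bearing (0.5 in plate, F_u = 58 ksi): end bolts L_c = 1.8125 − 0.9375/2 = 1.34375, R_n = min(1.2×1.34375×0.5×58, 2.4×0.875×0.5×58) = 46.763 kips/bolt; interior L_c = 2.9375 − 0.9375 = 2, R_n = 60.9 kips/bolt. φR_n = 0.75 × (2×46.763 + 6×60.9) = 344.2 kips.
Block shear: shear path 2×[1.8125+3×2.9375] = 2×10.625 in, A_gv = 10.625, A_nv = 2×(10.625 − 3.5×1)×0.5 = 7.125 in²; tension across gage: (3 − 1×1)×0.5 = 1 in². R_n = min(0.6×58×7.125, 0.6×36×10.625) + 1.0×58×1 = min(247.95, 229.5) + 58 = 287.5 kips. φR_n = 0.75 × 287.5 = 215.6 kips.
Tension yield (gross): A_g = 9.1875×0.5 = 4.5938 in². φR_n = 0.90 × 36 × 4.5938 = 148.8 kips.
Governing: min(194.8, 344.2, 215.6, 148.8) = 148.8 kips → gross-section yield.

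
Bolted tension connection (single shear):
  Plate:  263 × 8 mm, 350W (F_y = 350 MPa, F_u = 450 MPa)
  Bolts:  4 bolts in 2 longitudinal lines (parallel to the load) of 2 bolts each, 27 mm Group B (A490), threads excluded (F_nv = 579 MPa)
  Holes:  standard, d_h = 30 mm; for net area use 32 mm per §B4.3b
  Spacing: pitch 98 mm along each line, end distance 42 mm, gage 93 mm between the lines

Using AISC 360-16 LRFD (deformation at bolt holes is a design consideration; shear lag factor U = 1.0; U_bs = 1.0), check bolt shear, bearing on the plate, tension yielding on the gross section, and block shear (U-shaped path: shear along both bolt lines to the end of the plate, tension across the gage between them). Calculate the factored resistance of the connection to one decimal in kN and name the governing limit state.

462.8 kN (block shear governs)

Bolt shear: A_b = π(27)²/4 = 572.56 mm². φR_n = 0.75 × 579 × 572.56 × 4 × 1 = 994.5 kN.
Bearing (8 mm plate, F_u = 450 MPa): end bolts L_c = 42 − 30/2 = 27, R_n = min(1.2×27×8×450, 2.4×27×8×450) = 116.64 kN/bolt; interior L_c = 98 − 30 = 68, R_n = 233.28 kN/bolt. φR_n = 0.75 × (2×116.64 + 2×233.28) = 524.9 kN.
Tension yield (gross): A_g = 263×8 = 2104 mm². φR_n = 0.90 × 350 × 2104 = 662.8 kN.
Block shear: shear path 2×[42+1×98] = 2×140 mm, A_gv = 2240, A_nv = 2×(140 − 1.5×32)×8 = 1472 mm²; tension across gage: (93 − 1×32)×8 = 488 mm². R_n = min(0.6×450×1472, 0.6×350×2240) + 1.0×450×488 = min(397.44, 470.4) + 219.6 = 617.04 kN. φR_n = 0.75 × 617.04 = 462.8 kN.
Governing: min(994.5, 524.9, 662.8, 462.8) = 462.8 kN → block shear.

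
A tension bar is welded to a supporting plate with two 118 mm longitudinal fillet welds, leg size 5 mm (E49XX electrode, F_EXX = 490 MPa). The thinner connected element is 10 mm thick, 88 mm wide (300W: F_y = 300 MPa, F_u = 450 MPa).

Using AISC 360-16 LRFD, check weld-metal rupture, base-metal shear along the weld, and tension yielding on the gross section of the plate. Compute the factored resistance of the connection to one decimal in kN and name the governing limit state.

Weld metal: throat = 0.707×5 = 3.535 mm, L = 2×118 = 236 mm. φR_n = 0.75 × 0.6 × 490 × 3.535 × 236 = 184.0 kN.
Base metal shear (10 mm plate): yield φR_n = 1.0×0.6×300×10×236 = 424.8 kN; rupture φR_n = 0.75×0.6×450×10×236 = 477.9 kN; take 424.8 kN (yield).
Tension yield (gross): A_g = 88×10 = 880 mm². φR_n = 0.90 × 300 × 880 = 237.6 kN.
Governing: min(184.0, 424.8, 237.6) = 184.0 kN → weld metal.

184.0 kN (weld metal governs)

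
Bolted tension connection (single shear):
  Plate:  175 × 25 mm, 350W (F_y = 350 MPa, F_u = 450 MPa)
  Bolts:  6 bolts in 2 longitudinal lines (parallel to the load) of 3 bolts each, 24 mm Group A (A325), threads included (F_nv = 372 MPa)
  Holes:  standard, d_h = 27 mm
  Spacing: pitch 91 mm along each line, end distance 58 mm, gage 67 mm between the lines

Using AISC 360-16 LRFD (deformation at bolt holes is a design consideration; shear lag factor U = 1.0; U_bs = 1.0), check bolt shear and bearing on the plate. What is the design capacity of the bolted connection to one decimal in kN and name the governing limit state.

757.3 kN (bolt shear governs)

Bolt shear: A_b = π(24)²/4 = 452.39 mm². φR_n = 0.75 × 372 × 452.39 × 6 × 1 = 757.3 kN.
Bearing (25 mm plate, F_u = 450 MPa): end bolts L_c = 58 − 27/2 = 44.5, R_n = min(1.2×44.5×25×450, 2.4×24×25×450) = 600.75 kN/bolt; interior L_c = 91 − 27 = 64, R_n = 648 kN/bolt. φR_n = 0.75 × (2×600.75 + 4×648) = 2845.1 kN.
Governing: min(757.3, 2845.1) = 757.3 kN → bolt shear.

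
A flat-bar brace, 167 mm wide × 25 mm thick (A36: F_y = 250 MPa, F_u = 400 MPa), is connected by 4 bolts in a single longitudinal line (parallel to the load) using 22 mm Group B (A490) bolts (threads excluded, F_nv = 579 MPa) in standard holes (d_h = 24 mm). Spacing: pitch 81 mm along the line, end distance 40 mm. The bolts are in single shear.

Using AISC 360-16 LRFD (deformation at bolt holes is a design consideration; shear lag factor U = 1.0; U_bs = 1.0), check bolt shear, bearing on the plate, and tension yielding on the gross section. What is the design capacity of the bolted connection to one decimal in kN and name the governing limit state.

660.3 kN (bolt shear governs)

Bolt shear: A_b = π(22)²/4 = 380.13 mm². φR_n = 0.75 × 579 × 380.13 × 4 × 1 = 660.3 kN.
Bearing (25 mm plate, F_u = 400 MPa): end bolts L_c = 40 − 24/2 = 28, R_n = min(1.2×28×25×400, 2.4×22×25×400) = 336 kN/bolt; interior L_c = 81 − 24 = 57, R_n = 528 kN/bolt. φR_n = 0.75 × (1×336 + 3×528) = 1440.0 kN.
Tension yield (gross): A_g = 167×25 = 4175 mm². φR_n = 0.90 × 250 × 4175 = 939.4 kN.
Governing: min(660.3, 1440.0, 939.4) = 660.3 kN → bolt shear.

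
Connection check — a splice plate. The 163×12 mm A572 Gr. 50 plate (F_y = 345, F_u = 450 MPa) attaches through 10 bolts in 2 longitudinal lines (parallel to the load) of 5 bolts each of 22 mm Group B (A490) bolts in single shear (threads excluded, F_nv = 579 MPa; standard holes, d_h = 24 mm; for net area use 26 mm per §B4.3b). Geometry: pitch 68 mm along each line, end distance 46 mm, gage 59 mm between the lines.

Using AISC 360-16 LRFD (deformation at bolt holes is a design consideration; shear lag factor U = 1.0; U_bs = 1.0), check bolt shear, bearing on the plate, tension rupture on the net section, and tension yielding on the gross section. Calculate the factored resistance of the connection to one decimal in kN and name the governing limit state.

449.6 kN (net-section rupture governs)

Bolt shear: A_b = π(22)²/4 = 380.13 mm². φR_n = 0.75 × 579 × 380.13 × 10 × 1 = 1650.7 kN.
Bearing (12 mm plate, F_u = 450 MPa): end bolts L_c = 46 − 24/2 = 34, R_n = min(1.2×34×12×450, 2.4×22×12×450) = 220.32 kN/bolt; interior L_c = 68 − 24 = 44, R_n = 285.12 kN/bolt. φR_n = 0.75 × (2×220.32 + 8×285.12) = 2041.2 kN.
Tension rupture (net): A_n = (163 − 2×26)×12 = 1332 mm² (U = 1.0, A_e = A_n). φR_n = 0.75 × 450 × 1332 = 449.6 kN.
Tension yield (gross): A_g = 163×12 = 1956 mm². φR_n = 0.90 × 345 × 1956 = 607.3 kN.
Governing: min(1650.7, 2041.2, 449.6, 607.3) = 449.6 kN → net-section rupture.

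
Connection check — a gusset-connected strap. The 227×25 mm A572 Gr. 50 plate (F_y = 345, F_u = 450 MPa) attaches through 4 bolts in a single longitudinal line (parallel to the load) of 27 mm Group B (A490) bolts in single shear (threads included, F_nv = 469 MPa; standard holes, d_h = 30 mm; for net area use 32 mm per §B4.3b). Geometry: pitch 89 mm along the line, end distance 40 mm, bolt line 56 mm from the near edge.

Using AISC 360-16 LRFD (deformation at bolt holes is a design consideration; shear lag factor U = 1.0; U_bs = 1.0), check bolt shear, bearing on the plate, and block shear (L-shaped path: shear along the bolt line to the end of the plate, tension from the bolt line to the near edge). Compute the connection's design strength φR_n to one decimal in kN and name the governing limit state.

Bolt shear: A_b = π(27)²/4 = 572.56 mm². φR_n = 0.75 × 469 × 572.56 × 4 × 1 = 805.6 kN.
Bearing (25 mm plate, F_u = 450 MPa): end bolts L_c = 40 − 30/2 = 25, R_n = min(1.2×25×25×450, 2.4×27×25×450) = 337.5 kN/bolt; interior L_c = 89 − 30 = 59, R_n = 729 kN/bolt. φR_n = 0.75 × (1×337.5 + 3×729) = 1893.4 kN.
Block shear: shear path 1×[40+3×89] = 1×307 mm, A_gv = 7675, A_nv = 1×(307 − 3.5×32)×25 = 4875 mm²; tension to near edge: (56 − 0.5×32)×25 = 1000 mm². R_n = min(0.6×450×4875, 0.6×345×7675) + 1.0×450×1000 = min(1316.3, 1588.7) + 450 = 1766.3 kN. φR_n = 0.75 × 1766.3 = 1324.7 kN.
Governing: min(805.6, 1893.4, 1324.7) = 805.6 kN → bolt shear.

805.6 kN (bolt shear governs)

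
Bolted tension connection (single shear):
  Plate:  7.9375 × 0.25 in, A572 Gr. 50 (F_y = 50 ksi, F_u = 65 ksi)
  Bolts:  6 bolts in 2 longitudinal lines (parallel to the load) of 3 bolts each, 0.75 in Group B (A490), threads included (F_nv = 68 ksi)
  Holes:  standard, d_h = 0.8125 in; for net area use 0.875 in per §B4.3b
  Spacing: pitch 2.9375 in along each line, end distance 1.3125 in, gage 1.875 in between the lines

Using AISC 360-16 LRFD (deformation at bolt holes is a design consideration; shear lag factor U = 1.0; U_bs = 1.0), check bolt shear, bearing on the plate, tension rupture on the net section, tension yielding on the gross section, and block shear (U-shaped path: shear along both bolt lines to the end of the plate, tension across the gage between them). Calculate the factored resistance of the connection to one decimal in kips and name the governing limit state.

75.4 kips (net-section rupture governs)

Bolt shear: A_b = π(0.75)²/4 = 0.44179 in². φR_n = 0.75 × 68 × 0.44179 × 6 × 1 = 135.2 kips.
Bearing (0.25 in plate, F_u = 65 ksi): end bolts L_c = 1.3125 − 0.8125/2 = 0.90625, R_n = min(1.2×0.90625×0.25×65, 2.4×0.75×0.25×65) = 17.672 kips/bolt; interior L_c = 2.9375 − 0.8125 = 2.125, R_n = 29.25 kips/bolt. φR_n = 0.75 × (2×17.672 + 4×29.25) = 114.3 kips.
Tension rupture (net): A_n = (7.9375 − 2×0.875)×0.25 = 1.5469 in² (U = 1.0, A_e = A_n). φR_n = 0.75 × 65 × 1.5469 = 75.4 kips.
Tension yield (gross): A_g = 7.9375×0.25 = 1.9844 in². φR_n = 0.90 × 50 × 1.9844 = 89.3 kips.
Block shear: shear path 2×[1.3125+2×2.9375] = 2×7.1875 in, A_gv = 3.5938, A_nv = 2×(7.1875 − 2.5×0.875)×0.25 = 2.5 in²; tension across gage: (1.875 − 1×0.875)×0.25 = 0.25 in². R_n = min(0.6×65×2.5, 0.6×50×3.5938) + 1.0×65×0.25 = min(97.5, 107.81) + 16.25 = 113.75 kips. φR_n = 0.75 × 113.75 = 85.3 kips.
Governing: min(135.2, 114.3, 75.4, 89.3, 85.3) = 75.4 kips → net-section rupture.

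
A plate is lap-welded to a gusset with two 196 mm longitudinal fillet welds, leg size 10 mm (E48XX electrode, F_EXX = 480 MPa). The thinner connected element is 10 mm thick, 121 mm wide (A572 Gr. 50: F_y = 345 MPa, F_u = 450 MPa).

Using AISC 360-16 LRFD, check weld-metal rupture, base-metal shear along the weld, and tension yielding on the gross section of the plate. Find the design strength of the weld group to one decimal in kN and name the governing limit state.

Weld metal: throat = 0.707×10 = 7.07 mm, L = 2×196 = 392 mm. φR_n = 0.75 × 0.6 × 480 × 7.07 × 392 = 598.6 kN.
Base metal shear (10 mm plate): yield φR_n = 1.0×0.6×345×10×392 = 811.4 kN; rupture φR_n = 0.75×0.6×450×10×392 = 793.8 kN; take 793.8 kN (rupture).
Tension yield (gross): A_g = 121×10 = 1210 mm². φR_n = 0.90 × 345 × 1210 = 375.7 kN.
Governing: min(598.6, 793.8, 375.7) = 375.7 kN → gross-section yield.

375.7 kN (gross-section yield governs)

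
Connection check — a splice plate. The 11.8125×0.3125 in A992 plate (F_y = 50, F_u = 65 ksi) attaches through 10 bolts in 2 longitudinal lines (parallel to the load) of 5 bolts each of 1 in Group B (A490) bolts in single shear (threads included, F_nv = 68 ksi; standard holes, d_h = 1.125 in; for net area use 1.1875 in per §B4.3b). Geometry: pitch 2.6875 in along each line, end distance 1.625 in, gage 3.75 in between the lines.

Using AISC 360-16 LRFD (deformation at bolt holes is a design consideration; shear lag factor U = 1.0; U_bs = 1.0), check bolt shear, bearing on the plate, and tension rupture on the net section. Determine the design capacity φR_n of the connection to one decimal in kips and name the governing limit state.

143.8 kips (net-section rupture governs)

Bolt shear: A_b = π(1)²/4 = 0.7854 in². φR_n = 0.75 × 68 × 0.7854 × 10 × 1 = 400.6 kips.
Bearing (0.3125 in plate, F_u = 65 ksi): end bolts L_c = 1.625 − 1.125/2 = 1.0625, R_n = min(1.2×1.0625×0.3125×65, 2.4×1×0.3125×65) = 25.898 kips/bolt; interior L_c = 2.6875 − 1.125 = 1.5625, R_n = 38.086 kips/bolt. φR_n = 0.75 × (2×25.898 + 8×38.086) = 267.4 kips.
Tension rupture (net): A_n = (11.8125 − 2×1.1875)×0.3125 = 2.9492 in² (U = 1.0, A_e = A_n). φR_n = 0.75 × 65 × 2.9492 = 143.8 kips.
Governing: min(400.6, 267.4, 143.8) = 143.8 kips → net-section rupture.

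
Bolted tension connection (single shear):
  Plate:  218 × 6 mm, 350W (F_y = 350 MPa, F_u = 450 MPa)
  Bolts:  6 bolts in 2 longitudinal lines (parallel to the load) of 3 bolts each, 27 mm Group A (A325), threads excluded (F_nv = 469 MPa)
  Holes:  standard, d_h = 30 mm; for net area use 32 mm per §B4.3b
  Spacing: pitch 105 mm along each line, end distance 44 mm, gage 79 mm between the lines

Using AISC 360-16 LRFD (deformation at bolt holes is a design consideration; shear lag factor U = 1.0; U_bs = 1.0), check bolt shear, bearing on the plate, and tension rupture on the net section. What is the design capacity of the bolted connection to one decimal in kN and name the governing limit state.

311.9 kN (net-section rupture governs)

Bolt shear: A_b = π(27)²/4 = 572.56 mm². φR_n = 0.75 × 469 × 572.56 × 6 × 1 = 1208.4 kN.
Bearing (6 mm plate, F_u = 450 MPa): end bolts L_c = 44 − 30/2 = 29, R_n = min(1.2×29×6×450, 2.4×27×6×450) = 93.96 kN/bolt; interior L_c = 105 − 30 = 75, R_n = 174.96 kN/bolt. φR_n = 0.75 × (2×93.96 + 4×174.96) = 665.8 kN.
Tension rupture (net): A_n = (218 − 2×32)×6 = 924 mm² (U = 1.0, A_e = A_n). φR_n = 0.75 × 450 × 924 = 311.9 kN.
Governing: min(1208.4, 665.8, 311.9) = 311.9 kN → net-section rupture.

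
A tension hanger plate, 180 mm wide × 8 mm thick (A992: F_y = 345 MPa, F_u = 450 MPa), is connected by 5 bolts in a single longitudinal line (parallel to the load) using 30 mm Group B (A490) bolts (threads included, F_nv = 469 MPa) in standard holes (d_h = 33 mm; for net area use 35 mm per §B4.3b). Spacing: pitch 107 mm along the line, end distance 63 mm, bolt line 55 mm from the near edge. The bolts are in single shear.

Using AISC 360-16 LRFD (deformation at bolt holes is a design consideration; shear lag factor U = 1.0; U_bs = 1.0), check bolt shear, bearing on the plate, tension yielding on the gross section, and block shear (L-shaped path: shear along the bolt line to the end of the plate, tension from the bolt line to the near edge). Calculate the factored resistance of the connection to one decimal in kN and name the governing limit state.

Bolt shear: A_b = π(30)²/4 = 706.86 mm². φR_n = 0.75 × 469 × 706.86 × 5 × 1 = 1243.2 kN.
Bearing (8 mm plate, F_u = 450 MPa): end bolts L_c = 63 − 33/2 = 46.5, R_n = min(1.2×46.5×8×450, 2.4×30×8×450) = 200.88 kN/bolt; interior L_c = 107 − 33 = 74, R_n = 259.2 kN/bolt. φR_n = 0.75 × (1×200.88 + 4×259.2) = 928.3 kN.
Tension yield (gross): A_g = 180×8 = 1440 mm². φR_n = 0.90 × 345 × 1440 = 447.1 kN.
Block shear: shear path 1×[63+4×107] = 1×491 mm, A_gv = 3928, A_nv = 1×(491 − 4.5×35)×8 = 2668 mm²; tension to near edge: (55 − 0.5×35)×8 = 300 mm². R_n = min(0.6×450×2668, 0.6×345×3928) + 1.0×450×300 = min(720.36, 813.1) + 135 = 855.36 kN. φR_n = 0.75 × 855.36 = 641.5 kN.
Governing: min(1243.2, 928.3, 447.1, 641.5) = 447.1 kN → gross-section yield.

447.1 kN (gross-section yield governs)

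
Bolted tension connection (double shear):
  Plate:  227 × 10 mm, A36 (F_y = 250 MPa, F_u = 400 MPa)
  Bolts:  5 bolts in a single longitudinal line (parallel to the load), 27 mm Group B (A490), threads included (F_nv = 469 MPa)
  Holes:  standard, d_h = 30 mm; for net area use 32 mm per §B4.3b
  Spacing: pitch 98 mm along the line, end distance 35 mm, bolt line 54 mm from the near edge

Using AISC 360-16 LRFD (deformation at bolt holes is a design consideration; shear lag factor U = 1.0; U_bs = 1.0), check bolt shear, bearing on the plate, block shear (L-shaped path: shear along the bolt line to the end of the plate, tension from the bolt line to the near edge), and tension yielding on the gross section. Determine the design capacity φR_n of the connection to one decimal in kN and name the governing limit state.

Bolt shear: A_b = π(27)²/4 = 572.56 mm². φR_n = 0.75 × 469 × 572.56 × 5 × 2 = 2014.0 kN.
Bearing (10 mm plate, F_u = 400 MPa): end bolts L_c = 35 − 30/2 = 20, R_n = min(1.2×20×10×400, 2.4×27×10×400) = 96 kN/bolt; interior L_c = 98 − 30 = 68, R_n = 259.2 kN/bolt. φR_n = 0.75 × (1×96 + 4×259.2) = 849.6 kN.
Block shear: shear path 1×[35+4×98] = 1×427 mm, A_gv = 4270, A_nv = 1×(427 − 4.5×32)×10 = 2830 mm²; tension to near edge: (54 − 0.5×32)×10 = 380 mm². R_n = min(0.6×400×2830, 0.6×250×4270) + 1.0×400×380 = min(679.2, 640.5) + 152 = 792.5 kN. φR_n = 0.75 × 792.5 = 594.4 kN.
Tension yield (gross): A_g = 227×10 = 2270 mm². φR_n = 0.90 × 250 × 2270 = 510.8 kN.
Governing: min(2014.0, 849.6, 594.4, 510.8) = 510.8 kN → gross-section yield.

510.8 kN (gross-section yield governs)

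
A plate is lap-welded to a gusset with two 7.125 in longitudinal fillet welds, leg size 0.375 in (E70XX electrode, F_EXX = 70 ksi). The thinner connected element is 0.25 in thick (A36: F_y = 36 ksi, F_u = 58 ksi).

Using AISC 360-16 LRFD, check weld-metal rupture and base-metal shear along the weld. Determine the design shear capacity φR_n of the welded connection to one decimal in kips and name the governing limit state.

77.0 kips (base-metal shear governs)

Weld metal: throat = 0.707×0.375 = 0.26513 in, L = 2×7.125 = 14.25 in. φR_n = 0.75 × 0.6 × 70 × 0.26513 × 14.25 = 119.0 kips.
Base metal shear (0.25 in plate): yield φR_n = 1.0×0.6×36×0.25×14.25 = 77.0 kips; rupture φR_n = 0.75×0.6×58×0.25×14.25 = 93.0 kips; take 77.0 kips (yield).
Governing: min(119.0, 77.0) = 77.0 kips → base-metal shear.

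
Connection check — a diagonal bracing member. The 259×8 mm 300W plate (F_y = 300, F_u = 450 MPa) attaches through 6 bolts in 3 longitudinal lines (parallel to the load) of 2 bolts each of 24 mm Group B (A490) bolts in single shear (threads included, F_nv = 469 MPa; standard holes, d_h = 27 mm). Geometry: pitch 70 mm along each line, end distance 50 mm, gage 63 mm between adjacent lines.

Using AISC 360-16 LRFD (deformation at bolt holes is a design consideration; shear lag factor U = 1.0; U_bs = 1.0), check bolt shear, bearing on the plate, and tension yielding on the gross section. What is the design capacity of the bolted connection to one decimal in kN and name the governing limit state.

559.4 kN (gross-section yield governs)

Bolt shear: A_b = π(24)²/4 = 452.39 mm². φR_n = 0.75 × 469 × 452.39 × 6 × 1 = 954.8 kN.
Bearing (8 mm plate, F_u = 450 MPa): end bolts L_c = 50 − 27/2 = 36.5, R_n = min(1.2×36.5×8×450, 2.4×24×8×450) = 157.68 kN/bolt; interior L_c = 70 − 27 = 43, R_n = 185.76 kN/bolt. φR_n = 0.75 × (3×157.68 + 3×185.76) = 772.7 kN.
Tension yield (gross): A_g = 259×8 = 2072 mm². φR_n = 0.90 × 300 × 2072 = 559.4 kN.
Governing: min(954.8, 772.7, 559.4) = 559.4 kN → gross-section yield.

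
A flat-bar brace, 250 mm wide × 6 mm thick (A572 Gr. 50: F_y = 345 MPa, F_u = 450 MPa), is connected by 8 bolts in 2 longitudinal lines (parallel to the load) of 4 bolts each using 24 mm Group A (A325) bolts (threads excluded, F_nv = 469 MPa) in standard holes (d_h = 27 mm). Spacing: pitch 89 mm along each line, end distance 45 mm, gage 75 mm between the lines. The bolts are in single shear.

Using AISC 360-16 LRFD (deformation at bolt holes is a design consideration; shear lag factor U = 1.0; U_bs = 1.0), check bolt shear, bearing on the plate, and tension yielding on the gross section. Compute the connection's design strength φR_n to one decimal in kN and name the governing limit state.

465.8 kN (gross-section yield governs)

Bolt shear: A_b = π(24)²/4 = 452.39 mm². φR_n = 0.75 × 469 × 452.39 × 8 × 1 = 1273.0 kN.
Bearing (6 mm plate, F_u = 450 MPa): end bolts L_c = 45 − 27/2 = 31.5, R_n = min(1.2×31.5×6×450, 2.4×24×6×450) = 102.06 kN/bolt; interior L_c = 89 − 27 = 62, R_n = 155.52 kN/bolt. φR_n = 0.75 × (2×102.06 + 6×155.52) = 852.9 kN.
Tension yield (gross): A_g = 250×6 = 1500 mm². φR_n = 0.90 × 345 × 1500 = 465.8 kN.
Governing: min(1273.0, 852.9, 465.8) = 465.8 kN → gross-section yield.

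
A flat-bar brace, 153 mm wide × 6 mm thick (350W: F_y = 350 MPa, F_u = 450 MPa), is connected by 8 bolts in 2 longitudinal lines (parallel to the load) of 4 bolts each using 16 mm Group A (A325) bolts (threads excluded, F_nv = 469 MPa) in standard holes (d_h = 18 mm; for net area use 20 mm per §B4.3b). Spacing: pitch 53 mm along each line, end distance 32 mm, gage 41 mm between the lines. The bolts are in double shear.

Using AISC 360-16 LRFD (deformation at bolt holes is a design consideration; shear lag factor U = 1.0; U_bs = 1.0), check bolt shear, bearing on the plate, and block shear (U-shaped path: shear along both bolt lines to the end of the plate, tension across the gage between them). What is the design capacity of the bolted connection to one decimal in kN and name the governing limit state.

Bolt shear: A_b = π(16)²/4 = 201.06 mm². φR_n = 0.75 × 469 × 201.06 × 8 × 2 = 1131.6 kN.
Bearing (6 mm plate, F_u = 450 MPa): end bolts L_c = 32 − 18/2 = 23, R_n = min(1.2×23×6×450, 2.4×16×6×450) = 74.52 kN/bolt; interior L_c = 53 − 18 = 35, R_n = 103.68 kN/bolt. φR_n = 0.75 × (2×74.52 + 6×103.68) = 578.3 kN.
Block shear: shear path 2×[32+3×53] = 2×191 mm, A_gv = 2292, A_nv = 2×(191 − 3.5×20)×6 = 1452 mm²; tension across gage: (41 − 1×20)×6 = 126 mm². R_n = min(0.6×450×1452, 0.6×350×2292) + 1.0×450×126 = min(392.04, 481.32) + 56.7 = 448.74 kN. φR_n = 0.75 × 448.74 = 336.6 kN.
Governing: min(1131.6, 578.3, 336.6) = 336.6 kN → block shear.

336.6 kN (block shear governs)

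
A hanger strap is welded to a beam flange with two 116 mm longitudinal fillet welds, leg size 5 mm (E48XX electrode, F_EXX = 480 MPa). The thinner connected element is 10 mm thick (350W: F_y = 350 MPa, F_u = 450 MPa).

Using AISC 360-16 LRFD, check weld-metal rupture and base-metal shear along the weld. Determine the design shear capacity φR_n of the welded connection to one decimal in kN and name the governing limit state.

Weld metal: throat = 0.707×5 = 3.535 mm, L = 2×116 = 232 mm. φR_n = 0.75 × 0.6 × 480 × 3.535 × 232 = 177.1 kN.
Base metal shear (10 mm plate): yield φR_n = 1.0×0.6×350×10×232 = 487.2 kN; rupture φR_n = 0.75×0.6×450×10×232 = 469.8 kN; take 469.8 kN (rupture).
Governing: min(177.1, 469.8) = 177.1 kN → weld metal.

177.1 kN (weld metal governs)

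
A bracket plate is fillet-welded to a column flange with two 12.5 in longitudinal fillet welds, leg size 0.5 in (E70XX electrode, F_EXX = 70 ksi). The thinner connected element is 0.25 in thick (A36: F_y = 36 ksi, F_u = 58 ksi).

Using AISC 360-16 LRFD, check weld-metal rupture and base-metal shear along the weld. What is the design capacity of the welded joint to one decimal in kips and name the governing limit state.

135.0 kips (base-metal shear governs)

Weld metal: throat = 0.707×0.5 = 0.3535 in, L = 2×12.5 = 25 in. φR_n = 0.75 × 0.6 × 70 × 0.3535 × 25 = 278.4 kips.
Base metal shear (0.25 in plate): yield φR_n = 1.0×0.6×36×0.25×25 = 135.0 kips; rupture φR_n = 0.75×0.6×58×0.25×25 = 163.1 kips; take 135.0 kips (yield).
Governing: min(278.4, 135.0) = 135.0 kips → base-metal shear.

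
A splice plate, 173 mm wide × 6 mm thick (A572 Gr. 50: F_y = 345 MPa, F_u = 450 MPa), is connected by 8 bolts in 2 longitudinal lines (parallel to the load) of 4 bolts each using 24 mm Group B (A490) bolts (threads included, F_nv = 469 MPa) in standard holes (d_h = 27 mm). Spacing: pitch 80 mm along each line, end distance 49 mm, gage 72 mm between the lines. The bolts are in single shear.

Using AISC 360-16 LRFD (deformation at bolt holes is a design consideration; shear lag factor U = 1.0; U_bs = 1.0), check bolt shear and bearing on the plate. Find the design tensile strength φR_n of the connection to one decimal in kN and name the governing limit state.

Bolt shear: A_b = π(24)²/4 = 452.39 mm². φR_n = 0.75 × 469 × 452.39 × 8 × 1 = 1273.0 kN.
Bearing (6 mm plate, F_u = 450 MPa): end bolts L_c = 49 − 27/2 = 35.5, R_n = min(1.2×35.5×6×450, 2.4×24×6×450) = 115.02 kN/bolt; interior L_c = 80 − 27 = 53, R_n = 155.52 kN/bolt. φR_n = 0.75 × (2×115.02 + 6×155.52) = 872.4 kN.
Governing: min(1273.0, 872.4) = 872.4 kN → bearing.

872.4 kN (bearing governs)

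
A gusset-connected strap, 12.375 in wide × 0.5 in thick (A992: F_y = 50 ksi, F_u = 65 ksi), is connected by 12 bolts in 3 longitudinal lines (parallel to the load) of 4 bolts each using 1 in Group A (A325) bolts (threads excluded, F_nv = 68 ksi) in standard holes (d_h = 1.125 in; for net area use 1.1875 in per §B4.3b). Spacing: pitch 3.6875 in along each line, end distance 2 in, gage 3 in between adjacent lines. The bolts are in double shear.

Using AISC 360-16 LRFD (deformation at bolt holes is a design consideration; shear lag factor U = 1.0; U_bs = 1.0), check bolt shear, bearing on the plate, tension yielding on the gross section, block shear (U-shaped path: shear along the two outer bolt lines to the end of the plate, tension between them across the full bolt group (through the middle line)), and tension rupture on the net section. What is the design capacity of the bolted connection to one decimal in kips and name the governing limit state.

Bolt shear: A_b = π(1)²/4 = 0.7854 in². φR_n = 0.75 × 68 × 0.7854 × 12 × 2 = 961.3 kips.
Bearing (0.5 in plate, F_u = 65 ksi): end bolts L_c = 2 − 1.125/2 = 1.4375, R_n = min(1.2×1.4375×0.5×65, 2.4×1×0.5×65) = 56.063 kips/bolt; interior L_c = 3.6875 − 1.125 = 2.5625, R_n = 78 kips/bolt. φR_n = 0.75 × (3×56.063 + 9×78) = 652.6 kips.
Tension yield (gross): A_g = 12.375×0.5 = 6.1875 in². φR_n = 0.90 × 50 × 6.1875 = 278.4 kips.
Block shear: shear path 2×[2+3×3.6875] = 2×13.0625 in, A_gv = 13.063, A_nv = 2×(13.0625 − 3.5×1.1875)×0.5 = 8.9063 in²; tension across gage: (6 − 2×1.1875)×0.5 = 1.8125 in². R_n = min(0.6×65×8.9063, 0.6×50×13.063) + 1.0×65×1.8125 = min(347.35, 391.89) + 117.81 = 465.16 kips. φR_n = 0.75 × 465.16 = 348.9 kips.
Tension rupture (net): A_n = (12.375 − 3×1.1875)×0.5 = 4.4063 in² (U = 1.0, A_e = A_n). φR_n = 0.75 × 65 × 4.4063 = 214.8 kips.
Governing: min(961.3, 652.6, 278.4, 348.9, 214.8) = 214.8 kips → net-section rupture.

214.8 kips (net-section rupture governs)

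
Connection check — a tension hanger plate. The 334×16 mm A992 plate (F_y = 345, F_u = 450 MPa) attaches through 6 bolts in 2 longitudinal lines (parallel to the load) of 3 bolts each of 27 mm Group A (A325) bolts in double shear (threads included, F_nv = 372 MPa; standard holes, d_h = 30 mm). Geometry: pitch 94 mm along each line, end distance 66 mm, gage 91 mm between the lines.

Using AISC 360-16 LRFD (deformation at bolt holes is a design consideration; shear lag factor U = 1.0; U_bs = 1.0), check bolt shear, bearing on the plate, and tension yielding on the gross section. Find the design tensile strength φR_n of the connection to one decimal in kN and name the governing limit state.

Bolt shear: A_b = π(27)²/4 = 572.56 mm². φR_n = 0.75 × 372 × 572.56 × 6 × 2 = 1916.9 kN.
Bearing (16 mm plate, F_u = 450 MPa): end bolts L_c = 66 − 30/2 = 51, R_n = min(1.2×51×16×450, 2.4×27×16×450) = 440.64 kN/bolt; interior L_c = 94 − 30 = 64, R_n = 466.56 kN/bolt. φR_n = 0.75 × (2×440.64 + 4×466.56) = 2060.6 kN.
Tension yield (gross): A_g = 334×16 = 5344 mm². φR_n = 0.90 × 345 × 5344 = 1659.3 kN.
Governing: min(1916.9, 2060.6, 1659.3) = 1659.3 kN → gross-section yield.

1659.3 kN (gross-section yield governs)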